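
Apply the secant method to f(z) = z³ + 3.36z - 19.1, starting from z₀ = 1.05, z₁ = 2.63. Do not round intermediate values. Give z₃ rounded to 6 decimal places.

2.233616

f(z_0) = -14.414375, f(z_1) = 7.928247
z_2 = 2.630000 - (7.928247)·(2.630000 - 1.050000)/(7.928247 - (-14.414375)) = 2.069339; f(z_2) = -3.285767
z_3 = 2.069339 - (-3.285767)·(2.069339 - 2.630000)/(-3.285767 - (7.928247)) = 2.233616; f(z_3) = -0.451451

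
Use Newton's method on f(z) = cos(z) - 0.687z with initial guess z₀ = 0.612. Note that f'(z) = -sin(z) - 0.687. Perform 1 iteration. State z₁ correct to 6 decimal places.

z_0 = 0.612000: f = 0.398057, f' = -1.261506 → z_1 = 0.612000 - (0.398057)/(-1.261506) = 0.927541

0.927541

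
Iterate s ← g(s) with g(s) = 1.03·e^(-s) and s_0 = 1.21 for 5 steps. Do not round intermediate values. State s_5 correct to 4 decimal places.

s_1 = g(1.210000) = 0.307143
s_2 = g(0.307143) = 0.757612
s_3 = g(0.757612) = 0.482848
s_4 = g(0.482848) = 0.635534
s_5 = g(0.635534) = 0.545542

0.5455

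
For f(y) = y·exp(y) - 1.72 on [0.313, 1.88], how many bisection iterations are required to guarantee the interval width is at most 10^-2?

8

Initial width b − a = 1.88 − 0.313 = 1.567000.
After n steps the width is (b−a)/2^n; need (b−a)/2^n ≤ 10^-2.
So n ≥ log₂(1.567000/10^-2) = log₂(156.7000) ≈ 7.2919.
Hence n = 8.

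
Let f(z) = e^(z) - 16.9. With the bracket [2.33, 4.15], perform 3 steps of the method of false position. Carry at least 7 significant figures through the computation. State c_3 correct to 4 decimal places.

2.7513

f(2.330000) = -6.622058, f(4.150000) = 46.534000
step 1: c = 2.556731, f(c) = -4.006396 < 0 → new bracket [2.556731, 4.150000]
step 2: c = 2.683032, f(c) = -2.270623 < 0 → new bracket [2.683032, 4.150000]
step 3: c = 2.751282, f(c) = -1.237302 < 0 → new bracket [2.751282, 4.150000]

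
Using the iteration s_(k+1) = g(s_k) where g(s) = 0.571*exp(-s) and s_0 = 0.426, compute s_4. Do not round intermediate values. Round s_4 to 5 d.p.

0.38840

s_1 = g(0.426000) = 0.372929
s_2 = g(0.372929) = 0.393256
s_3 = g(0.393256) = 0.385343
s_4 = g(0.385343) = 0.388404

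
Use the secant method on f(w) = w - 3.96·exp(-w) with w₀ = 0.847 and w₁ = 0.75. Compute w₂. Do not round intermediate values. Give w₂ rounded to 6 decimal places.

1.152690

f(w_0) = -0.850648, f(w_1) = -1.120572
w_2 = 0.750000 - (-1.120572)·(0.750000 - 0.847000)/(-1.120572 - (-0.850648)) = 1.152690; f(w_2) = -0.097822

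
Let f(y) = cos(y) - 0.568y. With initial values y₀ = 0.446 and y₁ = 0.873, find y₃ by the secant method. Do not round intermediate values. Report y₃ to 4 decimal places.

0.9799

Secant update: y_(k+1) = y_k − f(y_k)·(y_k − y_(k-1))/(f(y_k) − f(y_(k-1))).
f(y_0) = 0.648852, f(y_1) = 0.146667
y_2 = 0.873000 - (0.146667)·(0.873000 - 0.446000)/(0.146667 - (0.648852)) = 0.997708; f(y_2) = -0.024469
y_3 = 0.997708 - (-0.024469)·(0.997708 - 0.873000)/(-0.024469 - (0.146667)) = 0.979877; f(y_3) = 0.000554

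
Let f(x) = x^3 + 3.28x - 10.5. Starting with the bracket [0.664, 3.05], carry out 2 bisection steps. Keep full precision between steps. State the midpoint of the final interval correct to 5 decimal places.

f(0.664000) = -8.029325, f(3.050000) = 27.876625 (opposite signs)
step 1: m = 1.857000, f(m) = 1.994730 > 0 → root in [0.664000, 1.857000]
step 2: m = 1.260500, f(m) = -4.362802 < 0 → root in [1.260500, 1.857000]
Midpoint of [1.260500, 1.857000] = 1.558750

1.55875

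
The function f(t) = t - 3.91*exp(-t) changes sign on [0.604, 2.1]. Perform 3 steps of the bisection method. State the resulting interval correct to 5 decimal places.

f(0.604000) = -1.533287, f(2.100000) = 1.621195 (opposite signs)
step 1: m = 1.352000, f(m) = 0.340396 > 0 → root in [0.604000, 1.352000]
step 2: m = 0.978000, f(m) = -0.492404 < 0 → root in [0.978000, 1.352000]
step 3: m = 1.165000, f(m) = -0.054618 < 0 → root in [1.165000, 1.352000]

[1.16500, 1.35200]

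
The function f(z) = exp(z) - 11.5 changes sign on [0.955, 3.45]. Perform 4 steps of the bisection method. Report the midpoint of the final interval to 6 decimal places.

f(0.955000) = -8.901329, f(3.450000) = 20.000392 (opposite signs)
step 1: m = 2.202500, f(m) = -2.452396 < 0 → root in [2.202500, 3.450000]
step 2: m = 2.826250, f(m) = 5.382034 > 0 → root in [2.202500, 2.826250]
step 3: m = 2.514375, f(m) = 0.858882 > 0 → root in [2.202500, 2.514375]
step 4: m = 2.358437, f(m) = -0.925584 < 0 → root in [2.358437, 2.514375]
Midpoint of [2.358437, 2.514375] = 2.436406

2.436406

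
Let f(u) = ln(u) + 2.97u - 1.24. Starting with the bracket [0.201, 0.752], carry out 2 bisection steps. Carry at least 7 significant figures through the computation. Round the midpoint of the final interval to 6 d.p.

f(0.201000) = -2.247480, f(0.752000) = 0.708421 (opposite signs)
step 1: m = 0.476500, f(m) = -0.566083 < 0 → root in [0.476500, 0.752000]
step 2: m = 0.614250, f(m) = 0.096969 > 0 → root in [0.476500, 0.614250]
Midpoint of [0.476500, 0.614250] = 0.545375

0.545375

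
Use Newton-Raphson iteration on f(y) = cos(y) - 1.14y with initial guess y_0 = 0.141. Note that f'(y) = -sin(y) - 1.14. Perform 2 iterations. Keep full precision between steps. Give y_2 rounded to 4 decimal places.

Newton update: y ← y − f(y)/f'(y).
y_0 = 0.141000: f = 0.829336, f' = -1.280533 → y_1 = 0.141000 - (0.829336)/(-1.280533) = 0.788649
y_1 = 0.788649: f = -0.194255, f' = -1.849402 → y_2 = 0.788649 - (-0.194255)/(-1.849402) = 0.683612

0.6836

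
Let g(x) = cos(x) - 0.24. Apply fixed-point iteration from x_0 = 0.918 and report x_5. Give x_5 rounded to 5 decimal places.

x_1 = g(0.918000) = 0.367410
x_2 = g(0.367410) = 0.693261
x_3 = g(0.693261) = 0.529166
x_4 = g(0.529166) = 0.623228
x_5 = g(0.623228) = 0.571999

0.57200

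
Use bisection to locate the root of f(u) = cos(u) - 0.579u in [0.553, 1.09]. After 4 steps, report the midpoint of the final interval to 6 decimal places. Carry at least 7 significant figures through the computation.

0.972531

f(0.553000) = 0.530766, f(1.090000) = -0.168625 (opposite signs)
step 1: m = 0.821500, f(m) = 0.205475 > 0 → root in [0.821500, 1.090000]
step 2: m = 0.955750, f(m) = 0.023617 > 0 → root in [0.955750, 1.090000]
step 3: m = 1.022875, f(m) = -0.071331 < 0 → root in [0.955750, 1.022875]
step 4: m = 0.989313, f(m) = -0.023547 < 0 → root in [0.955750, 0.989313]
Midpoint of [0.955750, 0.989313] = 0.972531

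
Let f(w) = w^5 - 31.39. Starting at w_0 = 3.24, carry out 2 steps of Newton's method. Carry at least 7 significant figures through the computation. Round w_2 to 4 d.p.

Newton update: w ← w − f(w)/f'(w).
f'(w) = 5w^4
w_0 = 3.240000: f = 325.656723, f' = 550.998029 → w_1 = 3.240000 - (325.656723)/(550.998029) = 2.648969
w_1 = 2.648969: f = 99.042154, f' = 246.194155 → w_2 = 2.648969 - (99.042154)/(246.194155) = 2.246676

2.2467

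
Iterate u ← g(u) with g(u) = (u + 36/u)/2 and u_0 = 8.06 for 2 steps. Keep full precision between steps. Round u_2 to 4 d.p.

u_1 = g(8.060000) = 6.263251
u_2 = g(6.263251) = 6.005532

6.0055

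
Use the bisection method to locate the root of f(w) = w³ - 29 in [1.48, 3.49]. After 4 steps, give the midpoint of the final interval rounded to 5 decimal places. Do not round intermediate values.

3.05031

f(1.480000) = -25.758208, f(3.490000) = 13.508549 (opposite signs)
step 1: m = 2.485000, f(m) = -13.654566 < 0 → root in [2.485000, 3.490000]
step 2: m = 2.987500, f(m) = -2.336096 < 0 → root in [2.987500, 3.490000]
step 3: m = 3.238750, f(m) = 4.972873 > 0 → root in [2.987500, 3.238750]
step 4: m = 3.113125, f(m) = 1.170998 > 0 → root in [2.987500, 3.113125]
Midpoint of [2.987500, 3.113125] = 3.050313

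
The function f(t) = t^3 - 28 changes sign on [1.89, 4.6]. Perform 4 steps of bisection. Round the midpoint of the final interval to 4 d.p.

2.9909

f(1.890000) = -21.248731, f(4.600000) = 69.336000 (opposite signs)
step 1: m = 3.245000, f(m) = 6.169931 > 0 → root in [1.890000, 3.245000]
step 2: m = 2.567500, f(m) = -11.074896 < 0 → root in [2.567500, 3.245000]
step 3: m = 2.906250, f(m) = -3.452972 < 0 → root in [2.906250, 3.245000]
step 4: m = 3.075625, f(m) = 1.093780 > 0 → root in [2.906250, 3.075625]
Midpoint of [2.906250, 3.075625] = 2.990937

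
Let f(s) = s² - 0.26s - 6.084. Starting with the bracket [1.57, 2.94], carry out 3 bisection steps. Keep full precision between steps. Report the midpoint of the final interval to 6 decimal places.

2.683125

f(1.570000) = -4.027300, f(2.940000) = 1.795200 (opposite signs)
step 1: m = 2.255000, f(m) = -1.585275 < 0 → root in [2.255000, 2.940000]
step 2: m = 2.597500, f(m) = -0.012344 < 0 → root in [2.597500, 2.940000]
step 3: m = 2.768750, f(m) = 0.862102 > 0 → root in [2.597500, 2.768750]
Midpoint of [2.597500, 2.768750] = 2.683125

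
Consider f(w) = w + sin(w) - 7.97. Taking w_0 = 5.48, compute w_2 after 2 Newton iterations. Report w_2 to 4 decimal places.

Newton update: w ← w − f(w)/f'(w).
f'(w) = 1 + cos(w)
w_0 = 5.480000: f = -3.209572, f' = 1.694418 → w_1 = 5.480000 - (-3.209572)/(1.694418) = 7.374203
w_1 = 7.374203: f = 0.291300, f' = 1.461583 → w_2 = 7.374203 - (0.291300)/(1.461583) = 7.174898

7.1749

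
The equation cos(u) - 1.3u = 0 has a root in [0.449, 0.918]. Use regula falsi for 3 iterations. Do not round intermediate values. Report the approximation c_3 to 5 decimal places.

f(0.449000) = 0.317182, f(0.918000) = -0.585990
step 1: c = 0.613706, f(c) = 0.019701 > 0 → new bracket [0.613706, 0.918000]
step 2: c = 0.623604, f(c) = 0.001094 > 0 → new bracket [0.623604, 0.918000]
step 3: c = 0.624153, f(c) = 0.000060 > 0 → new bracket [0.624153, 0.918000]

0.62415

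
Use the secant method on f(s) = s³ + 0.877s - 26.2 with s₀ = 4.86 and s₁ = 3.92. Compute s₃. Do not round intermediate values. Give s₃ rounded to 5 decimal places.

2.98081

f(s_0) = 92.853476, f(s_1) = 37.474128
s_2 = 3.920000 - (37.474128)·(3.920000 - 4.860000)/(37.474128 - (92.853476)) = 3.283920; f(s_2) = 12.094229
s_3 = 3.283920 - (12.094229)·(3.283920 - 3.920000)/(12.094229 - (37.474128)) = 2.980811; f(s_3) = 2.899363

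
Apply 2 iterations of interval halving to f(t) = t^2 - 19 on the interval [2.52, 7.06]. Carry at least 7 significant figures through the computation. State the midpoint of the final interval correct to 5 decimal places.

f(2.520000) = -12.649600, f(7.060000) = 30.843600 (opposite signs)
step 1: m = 4.790000, f(m) = 3.944100 > 0 → root in [2.520000, 4.790000]
step 2: m = 3.655000, f(m) = -5.640975 < 0 → root in [3.655000, 4.790000]
Midpoint of [3.655000, 4.790000] = 4.222500

4.22250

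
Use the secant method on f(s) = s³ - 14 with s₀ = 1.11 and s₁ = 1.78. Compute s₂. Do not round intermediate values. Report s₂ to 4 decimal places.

3.0911

f(s_0) = -12.632369, f(s_1) = -8.360248
s_2 = 1.780000 - (-8.360248)·(1.780000 - 1.110000)/(-8.360248 - (-12.632369)) = 3.091144; f(s_2) = 15.536413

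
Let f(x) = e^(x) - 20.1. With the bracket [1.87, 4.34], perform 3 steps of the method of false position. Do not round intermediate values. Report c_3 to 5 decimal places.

f(1.870000) = -13.611704, f(4.340000) = 56.607539
step 1: c = 2.348799, f(c) = -9.627015 < 0 → new bracket [2.348799, 4.340000]
step 2: c = 2.638215, f(c) = -6.111791 < 0 → new bracket [2.638215, 4.340000]
step 3: c = 2.804048, f(c) = -3.588649 < 0 → new bracket [2.804048, 4.340000]

2.80405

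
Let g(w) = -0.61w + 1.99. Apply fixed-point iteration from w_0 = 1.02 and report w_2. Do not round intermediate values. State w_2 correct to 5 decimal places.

1.15564

w_1 = g(1.020000) = 1.367800
w_2 = g(1.367800) = 1.155642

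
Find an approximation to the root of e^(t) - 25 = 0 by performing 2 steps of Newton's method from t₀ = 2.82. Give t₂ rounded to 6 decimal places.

3.222917

f'(t) = e^(t)
t_0 = 2.820000: f = -8.223149, f' = 16.776851 → t_1 = 2.820000 - (-8.223149)/(16.776851) = 3.310149
t_1 = 3.310149: f = 2.389194, f' = 27.389194 → t_2 = 3.310149 - (2.389194)/(27.389194) = 3.222917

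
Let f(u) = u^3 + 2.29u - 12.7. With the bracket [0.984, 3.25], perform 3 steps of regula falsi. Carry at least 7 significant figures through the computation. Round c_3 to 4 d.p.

1.9308

f(0.984000) = -9.493876, f(3.250000) = 29.070625
step 1: c = 1.541848, f(c) = -5.503742 < 0 → new bracket [1.541848, 3.250000]
step 2: c = 1.813761, f(c) = -2.579704 < 0 → new bracket [1.813761, 3.250000]
step 3: c = 1.930824, f(c) = -1.080148 < 0 → new bracket [1.930824, 3.250000]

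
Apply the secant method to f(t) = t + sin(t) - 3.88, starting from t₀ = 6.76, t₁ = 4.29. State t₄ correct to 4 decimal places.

Secant update: t_(k+1) = t_k − f(t_k)·(t_k − t_(k-1))/(f(t_k) − f(t_(k-1))).
f(t_0) = 3.338951, f(t_1) = -0.502112
t_2 = 4.290000 - (-0.502112)·(4.290000 - 6.760000)/(-0.502112 - (3.338951)) = 4.612884; f(t_2) = -0.262170
t_3 = 4.612884 - (-0.262170)·(4.612884 - 4.290000)/(-0.262170 - (-0.502112)) = 4.965678; f(t_3) = 0.117584
t_4 = 4.965678 - (0.117584)·(4.965678 - 4.612884)/(0.117584 - (-0.262170)) = 4.856441; f(t_4) = -0.013201

4.8564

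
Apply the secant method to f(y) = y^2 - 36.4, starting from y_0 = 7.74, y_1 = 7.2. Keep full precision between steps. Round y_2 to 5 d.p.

6.16653

f(y_0) = 23.507600, f(y_1) = 15.440000
y_2 = 7.200000 - (15.440000)·(7.200000 - 7.740000)/(15.440000 - (23.507600)) = 6.166533; f(y_2) = 1.626127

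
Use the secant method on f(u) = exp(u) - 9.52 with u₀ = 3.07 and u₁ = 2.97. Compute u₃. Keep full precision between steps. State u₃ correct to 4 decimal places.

Secant update: u_(k+1) = u_k − f(u_k)·(u_k − u_(k-1))/(f(u_k) − f(u_(k-1))).
f(u_0) = 12.021903, f(u_1) = 9.971920
u_2 = 2.970000 - (9.971920)·(2.970000 - 3.070000)/(9.971920 - (12.021903)) = 2.483561; f(u_2) = 2.463862
u_3 = 2.483561 - (2.463862)·(2.483561 - 2.970000)/(2.463862 - (9.971920)) = 2.323930; f(u_3) = 0.695742

2.3239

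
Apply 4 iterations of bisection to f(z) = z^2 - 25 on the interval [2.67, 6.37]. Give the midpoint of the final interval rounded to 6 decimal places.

5.098125

f(2.670000) = -17.871100, f(6.370000) = 15.576900 (opposite signs)
step 1: m = 4.520000, f(m) = -4.569600 < 0 → root in [4.520000, 6.370000]
step 2: m = 5.445000, f(m) = 4.648025 > 0 → root in [4.520000, 5.445000]
step 3: m = 4.982500, f(m) = -0.174694 < 0 → root in [4.982500, 5.445000]
step 4: m = 5.213750, f(m) = 2.183189 > 0 → root in [4.982500, 5.213750]
Midpoint of [4.982500, 5.213750] = 5.098125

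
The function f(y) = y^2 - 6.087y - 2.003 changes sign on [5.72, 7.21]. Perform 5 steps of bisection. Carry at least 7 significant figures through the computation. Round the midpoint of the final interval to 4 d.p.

f(5.720000) = -4.102240, f(7.210000) = 6.093830 (opposite signs)
step 1: m = 6.465000, f(m) = 0.440770 > 0 → root in [5.720000, 6.465000]
step 2: m = 6.092500, f(m) = -1.969491 < 0 → root in [6.092500, 6.465000]
step 3: m = 6.278750, f(m) = -0.799050 < 0 → root in [6.278750, 6.465000]
step 4: m = 6.371875, f(m) = -0.187812 < 0 → root in [6.371875, 6.465000]
step 5: m = 6.418437, f(m) = 0.124311 > 0 → root in [6.371875, 6.418437]
Midpoint of [6.371875, 6.418437] = 6.395156

6.3952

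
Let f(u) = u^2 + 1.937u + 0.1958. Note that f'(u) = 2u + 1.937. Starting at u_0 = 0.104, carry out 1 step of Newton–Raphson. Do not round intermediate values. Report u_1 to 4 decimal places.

-0.0862

Newton update: u ← u − f(u)/f'(u).
u_0 = 0.104000: f = 0.408064, f' = 2.145000 → u_1 = 0.104000 - (0.408064)/(2.145000) = -0.086240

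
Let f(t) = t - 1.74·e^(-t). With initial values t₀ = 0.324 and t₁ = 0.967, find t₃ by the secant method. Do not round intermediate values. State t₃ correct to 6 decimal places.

f(t_0) = -0.934455, f(t_1) = 0.305414
t_2 = 0.967000 - (0.305414)·(0.967000 - 0.324000)/(0.305414 - (-0.934455)) = 0.808611; f(t_2) = 0.033483
t_3 = 0.808611 - (0.033483)·(0.808611 - 0.967000)/(0.033483 - (0.305414)) = 0.789109; f(t_3) = -0.001285

0.789109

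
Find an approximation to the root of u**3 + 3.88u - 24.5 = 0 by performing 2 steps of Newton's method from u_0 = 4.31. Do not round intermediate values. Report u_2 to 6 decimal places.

f'(u) = 3u**2 + 3.88
u_0 = 4.310000: f = 72.285791, f' = 59.608300 → u_1 = 4.310000 - (72.285791)/(59.608300) = 3.097320
u_1 = 3.097320: f = 17.231405, f' = 32.660174 → u_2 = 3.097320 - (17.231405)/(32.660174) = 2.569723

2.569723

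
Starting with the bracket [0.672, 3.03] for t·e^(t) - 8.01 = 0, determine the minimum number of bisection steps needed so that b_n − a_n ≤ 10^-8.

Initial width b − a = 3.03 − 0.672 = 2.358000.
After n steps the width is (b−a)/2^n; need (b−a)/2^n ≤ 10^-8.
So n ≥ log₂(2.358000/10^-8) = log₂(235800000.0000) ≈ 27.8130.
Hence n = 28.

28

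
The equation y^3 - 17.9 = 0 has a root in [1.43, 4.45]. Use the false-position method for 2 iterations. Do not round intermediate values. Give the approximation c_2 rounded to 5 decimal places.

f(1.430000) = -14.975793, f(4.450000) = 70.221125
step 1: c = 1.960851, f(c) = -10.360649 < 0 → new bracket [1.960851, 4.450000]
step 2: c = 2.280889, f(c) = -6.033780 < 0 → new bracket [2.280889, 4.450000]

2.28089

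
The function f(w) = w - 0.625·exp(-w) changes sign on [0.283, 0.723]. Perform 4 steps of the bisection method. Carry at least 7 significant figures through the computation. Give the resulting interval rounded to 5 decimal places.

[0.39300, 0.42050]

f(0.283000) = -0.187950, f(0.723000) = 0.419691 (opposite signs)
step 1: m = 0.503000, f(m) = 0.125054 > 0 → root in [0.283000, 0.503000]
step 2: m = 0.393000, f(m) = -0.028893 < 0 → root in [0.393000, 0.503000]
step 3: m = 0.448000, f(m) = 0.048685 > 0 → root in [0.393000, 0.448000]
step 4: m = 0.420500, f(m) = 0.010051 > 0 → root in [0.393000, 0.420500]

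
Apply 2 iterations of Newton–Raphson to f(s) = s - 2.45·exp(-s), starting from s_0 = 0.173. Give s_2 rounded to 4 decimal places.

0.9424

f'(s) = 1 + 2.45·exp(-s)
s_0 = 0.173000: f = -1.887787, f' = 3.060787 → s_1 = 0.173000 - (-1.887787)/(3.060787) = 0.789765
s_1 = 0.789765: f = -0.322416, f' = 2.112181 → s_2 = 0.789765 - (-0.322416)/(2.112181) = 0.942411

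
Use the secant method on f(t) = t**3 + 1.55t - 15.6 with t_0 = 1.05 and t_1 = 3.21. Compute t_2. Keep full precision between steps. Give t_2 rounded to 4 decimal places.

f(t_0) = -12.814875, f(t_1) = 22.451661
t_2 = 3.210000 - (22.451661)·(3.210000 - 1.050000)/(22.451661 - (-12.814875)) = 1.834884; f(t_2) = -6.578247

1.8349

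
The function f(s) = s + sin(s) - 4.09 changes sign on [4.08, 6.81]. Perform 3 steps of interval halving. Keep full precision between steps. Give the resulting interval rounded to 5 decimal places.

[4.76250, 5.10375]

f(4.080000) = -0.816618, f(6.810000) = 3.222782 (opposite signs)
step 1: m = 5.445000, f(m) = 0.611569 > 0 → root in [4.080000, 5.445000]
step 2: m = 4.762500, f(m) = -0.326245 < 0 → root in [4.762500, 5.445000]
step 3: m = 5.103750, f(m) = 0.089359 > 0 → root in [4.762500, 5.103750]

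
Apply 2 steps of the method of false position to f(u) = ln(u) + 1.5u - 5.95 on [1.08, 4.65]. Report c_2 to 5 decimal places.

f(1.080000) = -4.253039, f(4.650000) = 2.561867
step 1: c = 3.307962, f(c) = 0.208275 > 0 → new bracket [1.080000, 3.307962]
step 2: c = 3.203950, f(c) = 0.020310 > 0 → new bracket [1.080000, 3.203950]

3.20395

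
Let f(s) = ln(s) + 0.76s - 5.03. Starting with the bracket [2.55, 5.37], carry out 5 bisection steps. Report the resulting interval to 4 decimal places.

f(2.550000) = -2.155907, f(5.370000) = 0.732028 (opposite signs)
step 1: m = 3.960000, f(m) = -0.644156 < 0 → root in [3.960000, 5.370000]
step 2: m = 4.665000, f(m) = 0.055488 > 0 → root in [3.960000, 4.665000]
step 3: m = 4.312500, f(m) = -0.290982 < 0 → root in [4.312500, 4.665000]
step 4: m = 4.488750, f(m) = -0.116976 < 0 → root in [4.488750, 4.665000]
step 5: m = 4.576875, f(m) = -0.030559 < 0 → root in [4.576875, 4.665000]

[4.5769, 4.6650]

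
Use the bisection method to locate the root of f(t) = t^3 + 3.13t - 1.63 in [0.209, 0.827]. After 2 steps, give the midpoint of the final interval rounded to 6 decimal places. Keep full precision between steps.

f(0.209000) = -0.966701, f(0.827000) = 1.524119 (opposite signs)
step 1: m = 0.518000, f(m) = 0.130332 > 0 → root in [0.209000, 0.518000]
step 2: m = 0.363500, f(m) = -0.444215 < 0 → root in [0.363500, 0.518000]
Midpoint of [0.363500, 0.518000] = 0.440750

0.440750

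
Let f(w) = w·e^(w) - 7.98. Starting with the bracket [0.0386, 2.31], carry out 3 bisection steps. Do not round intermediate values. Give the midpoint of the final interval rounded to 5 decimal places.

f(0.038600) = -7.939881, f(2.310000) = 15.291921 (opposite signs)
step 1: m = 1.174300, f(m) = -4.180110 < 0 → root in [1.174300, 2.310000]
step 2: m = 1.742150, f(m) = 1.966990 > 0 → root in [1.174300, 1.742150]
step 3: m = 1.458225, f(m) = -1.712078 < 0 → root in [1.458225, 1.742150]
Midpoint of [1.458225, 1.742150] = 1.600188

1.60019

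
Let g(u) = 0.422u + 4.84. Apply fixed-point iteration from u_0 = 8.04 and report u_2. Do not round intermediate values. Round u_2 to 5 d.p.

u_1 = g(8.040000) = 8.232880
u_2 = g(8.232880) = 8.314275

8.31428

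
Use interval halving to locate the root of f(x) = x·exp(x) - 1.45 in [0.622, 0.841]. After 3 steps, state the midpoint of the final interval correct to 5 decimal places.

f(0.622000) = -0.291432, f(0.841000) = 0.500014 (opposite signs)
step 1: m = 0.731500, f(m) = 0.070200 > 0 → root in [0.622000, 0.731500]
step 2: m = 0.676750, f(m) = -0.118513 < 0 → root in [0.676750, 0.731500]
step 3: m = 0.704125, f(m) = -0.026205 < 0 → root in [0.704125, 0.731500]
Midpoint of [0.704125, 0.731500] = 0.717812

0.71781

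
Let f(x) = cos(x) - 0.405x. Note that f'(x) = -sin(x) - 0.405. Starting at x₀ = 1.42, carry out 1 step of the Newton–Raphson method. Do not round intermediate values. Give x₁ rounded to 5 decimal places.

x_0 = 1.420000: f = -0.424875, f' = -1.393652 → x_1 = 1.420000 - (-0.424875)/(-1.393652) = 1.115136

1.11514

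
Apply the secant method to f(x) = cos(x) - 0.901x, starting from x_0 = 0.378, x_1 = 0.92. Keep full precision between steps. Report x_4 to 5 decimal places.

0.78507

f(x_0) = 0.588827, f(x_1) = -0.223100
x_2 = 0.920000 - (-0.223100)·(0.920000 - 0.378000)/(-0.223100 - (0.588827)) = 0.771070; f(x_2) = 0.022431
x_3 = 0.771070 - (0.022431)·(0.771070 - 0.920000)/(0.022431 - (-0.223100)) = 0.784676; f(x_3) = 0.000624
x_4 = 0.784676 - (0.000624)·(0.784676 - 0.771070)/(0.000624 - (0.022431)) = 0.785065; f(x_4) = -0.000002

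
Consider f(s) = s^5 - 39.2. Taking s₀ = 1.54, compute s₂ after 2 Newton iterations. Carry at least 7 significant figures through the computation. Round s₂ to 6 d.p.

Newton update: s ← s − f(s)/f'(s).
f'(s) = 5s⁴
s_0 = 1.540000: f = -30.538291, f' = 28.122433 → s_1 = 1.540000 - (-30.538291)/(28.122433) = 2.625905
s_1 = 2.625905: f = 85.651872, f' = 237.731129 → s_2 = 2.625905 - (85.651872)/(237.731129) = 2.265616

2.265616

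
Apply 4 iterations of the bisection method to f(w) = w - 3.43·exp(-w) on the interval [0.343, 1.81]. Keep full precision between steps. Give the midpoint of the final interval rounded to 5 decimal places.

1.12234

f(0.343000) = -2.091059, f(1.810000) = 1.248666 (opposite signs)
step 1: m = 1.076500, f(m) = -0.092397 < 0 → root in [1.076500, 1.810000]
step 2: m = 1.443250, f(m) = 0.633225 > 0 → root in [1.076500, 1.443250]
step 3: m = 1.259875, f(m) = 0.286820 > 0 → root in [1.076500, 1.259875]
step 4: m = 1.168188, f(m) = 0.101698 > 0 → root in [1.076500, 1.168188]
Midpoint of [1.076500, 1.168188] = 1.122344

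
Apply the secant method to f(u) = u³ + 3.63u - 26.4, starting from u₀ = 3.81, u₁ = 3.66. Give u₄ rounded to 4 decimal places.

f(u_0) = 42.736641, f(u_1) = 35.913696
u_2 = 3.660000 - (35.913696)·(3.660000 - 3.810000)/(35.913696 - (42.736641)) = 2.870450; f(u_2) = 7.670766
u_3 = 2.870450 - (7.670766)·(2.870450 - 3.660000)/(7.670766 - (35.913696)) = 2.656009; f(u_3) = 1.977819
u_4 = 2.656009 - (1.977819)·(2.656009 - 2.870450)/(1.977819 - (7.670766)) = 2.581509; f(u_4) = 0.174534

2.5815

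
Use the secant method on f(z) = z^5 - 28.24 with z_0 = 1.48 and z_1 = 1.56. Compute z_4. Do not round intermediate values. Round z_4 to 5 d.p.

1.91350

f(z_0) = -21.139179, f(z_1) = -19.001042
z_2 = 1.560000 - (-19.001042)·(1.560000 - 1.480000)/(-19.001042 - (-21.139179)) = 2.270938; f(z_2) = 32.158575
z_3 = 2.270938 - (32.158575)·(2.270938 - 1.560000)/(32.158575 - (-19.001042)) = 1.824047; f(z_3) = -8.047936
z_4 = 1.824047 - (-8.047936)·(1.824047 - 2.270938)/(-8.047936 - (32.158575)) = 1.913499; f(z_4) = -2.586794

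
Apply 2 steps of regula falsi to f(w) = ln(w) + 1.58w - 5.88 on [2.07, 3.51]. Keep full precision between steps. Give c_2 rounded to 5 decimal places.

3.02215

False-position update: c = (a·f(b) − b·f(a))/(f(b) − f(a)); replace the endpoint whose sign matches f(c).
f(2.070000) = -1.881851, f(3.510000) = 0.921416
step 1: c = 3.036681, f(c) = 0.028722 > 0 → new bracket [2.070000, 3.036681]
step 2: c = 3.022149, f(c) = 0.000964 > 0 → new bracket [2.070000, 3.022149]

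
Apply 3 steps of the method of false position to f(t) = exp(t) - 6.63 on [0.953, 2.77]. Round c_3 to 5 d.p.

f(0.953000) = -4.036522, f(2.770000) = 9.328634
step 1: c = 1.501767, f(c) = -2.140384 < 0 → new bracket [1.501767, 2.770000]
step 2: c = 1.738449, f(c) = -0.941488 < 0 → new bracket [1.738449, 2.770000]
step 3: c = 1.833014, f(c) = -0.377298 < 0 → new bracket [1.833014, 2.770000]

1.83301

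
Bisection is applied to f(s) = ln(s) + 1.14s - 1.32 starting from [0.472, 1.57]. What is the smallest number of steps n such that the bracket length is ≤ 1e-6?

21

Initial width b − a = 1.57 − 0.472 = 1.098000.
After n steps the width is (b−a)/2^n; need (b−a)/2^n ≤ 1e-6.
So n ≥ log₂(1.098000/1e-6) = log₂(1098000.0000) ≈ 20.0664.
Hence n = 21.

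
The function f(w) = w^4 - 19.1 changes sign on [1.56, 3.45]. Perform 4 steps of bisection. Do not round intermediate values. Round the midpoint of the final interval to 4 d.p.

2.0916

f(1.560000) = -13.177591, f(3.450000) = 122.569506 (opposite signs)
step 1: m = 2.505000, f(m) = 20.275939 > 0 → root in [1.560000, 2.505000]
step 2: m = 2.032500, f(m) = -2.034374 < 0 → root in [2.032500, 2.505000]
step 3: m = 2.268750, f(m) = 7.393941 > 0 → root in [2.032500, 2.268750]
step 4: m = 2.150625, f(m) = 2.292363 > 0 → root in [2.032500, 2.150625]
Midpoint of [2.032500, 2.150625] = 2.091562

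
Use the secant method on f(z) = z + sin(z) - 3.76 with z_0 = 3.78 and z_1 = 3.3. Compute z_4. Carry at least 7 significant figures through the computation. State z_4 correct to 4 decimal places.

4.5110

f(z_0) = -0.575917, f(z_1) = -0.617746
z_2 = 3.300000 - (-0.617746)·(3.300000 - 3.780000)/(-0.617746 - (-0.575917)) = 10.388902; f(z_2) = 5.807352
z_3 = 10.388902 - (5.807352)·(10.388902 - 3.300000)/(5.807352 - (-0.617746)) = 3.981568; f(z_3) = -0.523059
z_4 = 3.981568 - (-0.523059)·(3.981568 - 10.388902)/(-0.523059 - (5.807352)) = 4.510982; f(z_4) = -0.228804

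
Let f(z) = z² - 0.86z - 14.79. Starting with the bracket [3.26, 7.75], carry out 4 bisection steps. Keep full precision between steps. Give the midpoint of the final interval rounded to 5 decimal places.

4.24219

f(3.260000) = -6.966000, f(7.750000) = 38.607500 (opposite signs)
step 1: m = 5.505000, f(m) = 10.780725 > 0 → root in [3.260000, 5.505000]
step 2: m = 4.382500, f(m) = 0.647356 > 0 → root in [3.260000, 4.382500]
step 3: m = 3.821250, f(m) = -3.474323 < 0 → root in [3.821250, 4.382500]
step 4: m = 4.101875, f(m) = -1.492234 < 0 → root in [4.101875, 4.382500]
Midpoint of [4.101875, 4.382500] = 4.242188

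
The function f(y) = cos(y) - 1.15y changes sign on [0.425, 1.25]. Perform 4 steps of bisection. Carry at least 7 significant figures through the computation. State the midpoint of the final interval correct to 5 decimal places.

0.65703

f(0.425000) = 0.422289, f(1.250000) = -1.122178 (opposite signs)
step 1: m = 0.837500, f(m) = -0.293803 < 0 → root in [0.425000, 0.837500]
step 2: m = 0.631250, f(m) = 0.081353 > 0 → root in [0.631250, 0.837500]
step 3: m = 0.734375, f(m) = -0.102282 < 0 → root in [0.631250, 0.734375]
step 4: m = 0.682813, f(m) = -0.009433 < 0 → root in [0.631250, 0.682813]
Midpoint of [0.631250, 0.682813] = 0.657031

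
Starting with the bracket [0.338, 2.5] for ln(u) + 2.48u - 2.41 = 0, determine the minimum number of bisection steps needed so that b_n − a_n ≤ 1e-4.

Initial width b − a = 2.5 − 0.338 = 2.162000.
After n steps the width is (b−a)/2^n; need (b−a)/2^n ≤ 1e-4.
So n ≥ log₂(2.162000/1e-4) = log₂(21620.0000) ≈ 14.4001.
Hence n = 15.

15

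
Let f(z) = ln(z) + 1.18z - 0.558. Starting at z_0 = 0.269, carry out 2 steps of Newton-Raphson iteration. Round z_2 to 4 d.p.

0.7249

f'(z) = 1/z + 1.18
z_0 = 0.269000: f = -1.553624, f' = 4.897472 → z_1 = 0.269000 - (-1.553624)/(4.897472) = 0.586230
z_1 = 0.586230: f = -0.400292, f' = 2.885816 → z_2 = 0.586230 - (-0.400292)/(2.885816) = 0.724940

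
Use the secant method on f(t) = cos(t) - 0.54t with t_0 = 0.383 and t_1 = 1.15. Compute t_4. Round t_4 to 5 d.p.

f(t_0) = 0.720728, f(t_1) = -0.212513
t_2 = 1.150000 - (-0.212513)·(1.150000 - 0.383000)/(-0.212513 - (0.720728)) = 0.975343; f(t_2) = 0.034199
t_3 = 0.975343 - (0.034199)·(0.975343 - 1.150000)/(0.034199 - (-0.212513)) = 0.999554; f(t_3) = 0.000919
t_4 = 0.999554 - (0.000919)·(0.999554 - 0.975343)/(0.000919 - (0.034199)) = 1.000222; f(t_4) = -0.000005

1.00022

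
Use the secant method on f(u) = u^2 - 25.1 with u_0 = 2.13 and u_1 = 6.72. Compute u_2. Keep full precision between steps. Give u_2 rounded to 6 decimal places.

f(u_0) = -20.563100, f(u_1) = 20.058400
u_2 = 6.720000 - (20.058400)·(6.720000 - 2.130000)/(20.058400 - (-20.563100)) = 4.453514; f(u_2) = -5.266212

4.453514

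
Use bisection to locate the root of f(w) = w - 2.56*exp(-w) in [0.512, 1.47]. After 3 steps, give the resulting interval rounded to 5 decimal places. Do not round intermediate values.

f(0.512000) = -1.022197, f(1.470000) = 0.881391 (opposite signs)
step 1: m = 0.991000, f(m) = 0.040714 > 0 → root in [0.512000, 0.991000]
step 2: m = 0.751500, f(m) = -0.455946 < 0 → root in [0.751500, 0.991000]
step 3: m = 0.871250, f(m) = -0.199926 < 0 → root in [0.871250, 0.991000]

[0.87125, 0.99100]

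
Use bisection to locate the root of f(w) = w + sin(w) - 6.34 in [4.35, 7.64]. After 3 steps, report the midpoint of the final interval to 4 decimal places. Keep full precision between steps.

6.2006

f(4.350000) = -2.925053, f(7.640000) = 2.277193 (opposite signs)
step 1: m = 5.995000, f(m) = -0.629213 < 0 → root in [5.995000, 7.640000]
step 2: m = 6.817500, f(m) = 0.986751 > 0 → root in [5.995000, 6.817500]
step 3: m = 6.406250, f(m) = 0.189004 > 0 → root in [5.995000, 6.406250]
Midpoint of [5.995000, 6.406250] = 6.200625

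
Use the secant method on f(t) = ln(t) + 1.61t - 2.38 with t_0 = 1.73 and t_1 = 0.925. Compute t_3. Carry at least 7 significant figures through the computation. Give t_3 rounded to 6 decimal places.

Secant update: t_(k+1) = t_k − f(t_k)·(t_k − t_(k-1))/(f(t_k) − f(t_(k-1))).
f(t_0) = 0.953421, f(t_1) = -0.968712
t_2 = 0.925000 - (-0.968712)·(0.925000 - 1.730000)/(-0.968712 - (0.953421)) = 1.330702; f(t_2) = 0.048136
t_3 = 1.330702 - (0.048136)·(1.330702 - 0.925000)/(0.048136 - (-0.968712)) = 1.311496; f(t_3) = 0.002678

1.311496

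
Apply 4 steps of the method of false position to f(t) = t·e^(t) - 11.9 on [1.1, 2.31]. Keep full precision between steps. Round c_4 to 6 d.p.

False-position update: c = (a·f(b) − b·f(a))/(f(b) − f(a)); replace the endpoint whose sign matches f(c).
f(1.100000) = -8.595417, f(2.310000) = 11.371921
step 1: c = 1.620873, f(c) = -3.702424 < 0 → new bracket [1.620873, 2.310000]
step 2: c = 1.790130, f(c) = -1.176701 < 0 → new bracket [1.790130, 2.310000]
step 3: c = 1.838879, f(c) = -0.334396 < 0 → new bracket [1.838879, 2.310000]
step 4: c = 1.852337, f(c) = -0.091907 < 0 → new bracket [1.852337, 2.310000]

1.852337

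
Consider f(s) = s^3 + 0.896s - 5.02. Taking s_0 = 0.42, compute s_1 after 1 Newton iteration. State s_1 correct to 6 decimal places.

3.626281

f'(s) = 3s^2 + 0.896
s_0 = 0.420000: f = -4.569592, f' = 1.425200 → s_1 = 0.420000 - (-4.569592)/(1.425200) = 3.626281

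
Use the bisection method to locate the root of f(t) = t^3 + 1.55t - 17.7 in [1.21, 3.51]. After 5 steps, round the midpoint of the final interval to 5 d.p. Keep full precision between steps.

2.39594

f(1.210000) = -14.052939, f(3.510000) = 30.984051 (opposite signs)
step 1: m = 2.360000, f(m) = -0.897744 < 0 → root in [2.360000, 3.510000]
step 2: m = 2.935000, f(m) = 12.132000 > 0 → root in [2.360000, 2.935000]
step 3: m = 2.647500, f(m) = 4.960631 > 0 → root in [2.360000, 2.647500]
step 4: m = 2.503750, f(m) = 1.876231 > 0 → root in [2.360000, 2.503750]
step 5: m = 2.431875, f(m) = 0.451554 > 0 → root in [2.360000, 2.431875]
Midpoint of [2.360000, 2.431875] = 2.395937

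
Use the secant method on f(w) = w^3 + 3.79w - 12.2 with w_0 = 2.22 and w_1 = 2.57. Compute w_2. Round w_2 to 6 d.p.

1.879758

Secant update: w_(k+1) = w_k − f(w_k)·(w_k − w_(k-1))/(f(w_k) − f(w_(k-1))).
f(w_0) = 7.154848, f(w_1) = 14.514893
w_2 = 2.570000 - (14.514893)·(2.570000 - 2.220000)/(14.514893 - (7.154848)) = 1.879758; f(w_2) = 1.566388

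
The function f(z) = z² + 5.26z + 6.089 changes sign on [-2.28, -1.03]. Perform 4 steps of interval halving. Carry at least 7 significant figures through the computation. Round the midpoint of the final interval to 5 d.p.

f(-2.280000) = -0.705400, f(-1.030000) = 1.732100 (opposite signs)
step 1: m = -1.655000, f(m) = 0.122725 > 0 → root in [-2.280000, -1.655000]
step 2: m = -1.967500, f(m) = -0.388994 < 0 → root in [-1.967500, -1.655000]
step 3: m = -1.811250, f(m) = -0.157548 < 0 → root in [-1.811250, -1.655000]
step 4: m = -1.733125, f(m) = -0.023515 < 0 → root in [-1.733125, -1.655000]
Midpoint of [-1.733125, -1.655000] = -1.694062

-1.69406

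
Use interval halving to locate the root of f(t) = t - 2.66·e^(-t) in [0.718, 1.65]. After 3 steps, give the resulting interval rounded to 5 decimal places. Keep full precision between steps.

f(0.718000) = -0.579353, f(1.650000) = 1.139147 (opposite signs)
step 1: m = 1.184000, f(m) = 0.369901 > 0 → root in [0.718000, 1.184000]
step 2: m = 0.951000, f(m) = -0.076703 < 0 → root in [0.951000, 1.184000]
step 3: m = 1.067500, f(m) = 0.152813 > 0 → root in [0.951000, 1.067500]

[0.95100, 1.06750]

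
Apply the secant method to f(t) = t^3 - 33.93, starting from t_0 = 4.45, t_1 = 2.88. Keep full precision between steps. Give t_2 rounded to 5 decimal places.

3.12545

f(t_0) = 54.191125, f(t_1) = -10.042128
t_2 = 2.880000 - (-10.042128)·(2.880000 - 4.450000)/(-10.042128 - (54.191125)) = 3.125451; f(t_2) = -3.399196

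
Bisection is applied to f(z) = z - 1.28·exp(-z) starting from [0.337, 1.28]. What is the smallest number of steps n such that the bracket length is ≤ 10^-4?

14

Initial width b − a = 1.28 − 0.337 = 0.943000.
After n steps the width is (b−a)/2^n; need (b−a)/2^n ≤ 10^-4.
So n ≥ log₂(0.943000/10^-4) = log₂(9430.0000) ≈ 13.2030.
Hence n = 14.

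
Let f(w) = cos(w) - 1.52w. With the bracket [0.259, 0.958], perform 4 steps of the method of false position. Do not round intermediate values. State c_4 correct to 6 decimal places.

False-position update: c = (a·f(b) − b·f(a))/(f(b) − f(a)); replace the endpoint whose sign matches f(c).
f(0.259000) = 0.572967, f(0.958000) = -0.881003
step 1: c = 0.534455, f(c) = 0.048174 > 0 → new bracket [0.534455, 0.958000]
step 2: c = 0.556414, f(c) = 0.003404 > 0 → new bracket [0.556414, 0.958000]
step 3: c = 0.557960, f(c) = 0.000237 > 0 → new bracket [0.557960, 0.958000]
step 4: c = 0.558068, f(c) = 0.000017 > 0 → new bracket [0.558068, 0.958000]

0.558068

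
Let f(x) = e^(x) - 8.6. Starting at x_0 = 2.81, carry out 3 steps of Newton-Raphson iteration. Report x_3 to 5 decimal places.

f'(x) = e^(x)
x_0 = 2.810000: f = 8.009918, f' = 16.609918 → x_1 = 2.810000 - (8.009918)/(16.609918) = 2.327763
x_1 = 2.327763: f = 1.654975, f' = 10.254975 → x_2 = 2.327763 - (1.654975)/(10.254975) = 2.166380
x_2 = 2.166380: f = 0.126639, f' = 8.726639 → x_3 = 2.166380 - (0.126639)/(8.726639) = 2.151869

2.15187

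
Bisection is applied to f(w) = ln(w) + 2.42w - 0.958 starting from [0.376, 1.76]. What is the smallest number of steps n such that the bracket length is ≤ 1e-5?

Initial width b − a = 1.76 − 0.376 = 1.384000.
After n steps the width is (b−a)/2^n; need (b−a)/2^n ≤ 1e-5.
So n ≥ log₂(1.384000/1e-5) = log₂(138400.0000) ≈ 17.0785.
Hence n = 18.

18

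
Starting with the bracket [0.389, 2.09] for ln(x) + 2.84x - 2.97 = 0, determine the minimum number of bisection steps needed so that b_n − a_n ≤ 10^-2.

Initial width b − a = 2.09 − 0.389 = 1.701000.
After n steps the width is (b−a)/2^n; need (b−a)/2^n ≤ 10^-2.
So n ≥ log₂(1.701000/10^-2) = log₂(170.1000) ≈ 7.4102.
Hence n = 8.

8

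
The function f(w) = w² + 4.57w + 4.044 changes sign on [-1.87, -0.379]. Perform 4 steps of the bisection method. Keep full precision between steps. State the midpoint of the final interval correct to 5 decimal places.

-1.17109

f(-1.870000) = -1.005000, f(-0.379000) = 2.455611 (opposite signs)
step 1: m = -1.124500, f(m) = 0.169535 > 0 → root in [-1.870000, -1.124500]
step 2: m = -1.497250, f(m) = -0.556675 < 0 → root in [-1.497250, -1.124500]
step 3: m = -1.310875, f(m) = -0.228305 < 0 → root in [-1.310875, -1.124500]
step 4: m = -1.217688, f(m) = -0.038069 < 0 → root in [-1.217688, -1.124500]
Midpoint of [-1.217688, -1.124500] = -1.171094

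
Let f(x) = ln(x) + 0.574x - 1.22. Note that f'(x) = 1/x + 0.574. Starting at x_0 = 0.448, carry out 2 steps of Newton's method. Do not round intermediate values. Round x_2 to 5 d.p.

1.42822

Newton update: x ← x − f(x)/f'(x).
x_0 = 0.448000: f = -1.765810, f' = 2.806143 → x_1 = 0.448000 - (-1.765810)/(2.806143) = 1.077266
x_1 = 1.077266: f = -0.527223, f' = 1.502276 → x_2 = 1.077266 - (-0.527223)/(1.502276) = 1.428215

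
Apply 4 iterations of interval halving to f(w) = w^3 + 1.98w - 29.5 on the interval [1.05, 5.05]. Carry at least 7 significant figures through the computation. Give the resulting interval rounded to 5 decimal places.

[2.80000, 3.05000]

f(1.050000) = -26.263375, f(5.050000) = 109.286625 (opposite signs)
step 1: m = 3.050000, f(m) = 4.911625 > 0 → root in [1.050000, 3.050000]
step 2: m = 2.050000, f(m) = -16.825875 < 0 → root in [2.050000, 3.050000]
step 3: m = 2.550000, f(m) = -7.869625 < 0 → root in [2.550000, 3.050000]
step 4: m = 2.800000, f(m) = -2.004000 < 0 → root in [2.800000, 3.050000]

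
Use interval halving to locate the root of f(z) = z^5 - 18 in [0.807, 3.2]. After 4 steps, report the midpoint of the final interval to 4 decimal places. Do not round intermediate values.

1.7792

f(0.807000) = -17.657731, f(3.200000) = 317.544320 (opposite signs)
step 1: m = 2.003500, f(m) = 14.280982 > 0 → root in [0.807000, 2.003500]
step 2: m = 1.405250, f(m) = -12.520159 < 0 → root in [1.405250, 2.003500]
step 3: m = 1.704375, f(m) = -3.617785 < 0 → root in [1.704375, 2.003500]
step 4: m = 1.853938, f(m) = 3.901580 > 0 → root in [1.704375, 1.853938]
Midpoint of [1.704375, 1.853938] = 1.779156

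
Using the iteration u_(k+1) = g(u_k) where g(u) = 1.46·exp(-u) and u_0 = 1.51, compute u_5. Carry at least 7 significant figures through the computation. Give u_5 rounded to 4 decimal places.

0.6060

u_1 = g(1.510000) = 0.322529
u_2 = g(0.322529) = 1.057500
u_3 = g(1.057500) = 0.507092
u_4 = g(0.507092) = 0.879277
u_5 = g(0.879277) = 0.606021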